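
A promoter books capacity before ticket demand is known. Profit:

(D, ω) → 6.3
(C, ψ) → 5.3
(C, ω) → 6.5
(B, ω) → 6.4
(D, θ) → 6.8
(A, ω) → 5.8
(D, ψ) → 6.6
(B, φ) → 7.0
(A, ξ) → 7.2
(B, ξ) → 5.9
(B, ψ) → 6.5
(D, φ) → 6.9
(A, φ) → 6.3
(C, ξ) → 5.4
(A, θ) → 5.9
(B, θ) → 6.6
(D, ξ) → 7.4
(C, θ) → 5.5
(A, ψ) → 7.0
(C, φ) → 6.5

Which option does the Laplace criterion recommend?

D

Row averages: A=6.44, B=6.48, C=5.84, D=6.8
Highest average = 6.8 → D.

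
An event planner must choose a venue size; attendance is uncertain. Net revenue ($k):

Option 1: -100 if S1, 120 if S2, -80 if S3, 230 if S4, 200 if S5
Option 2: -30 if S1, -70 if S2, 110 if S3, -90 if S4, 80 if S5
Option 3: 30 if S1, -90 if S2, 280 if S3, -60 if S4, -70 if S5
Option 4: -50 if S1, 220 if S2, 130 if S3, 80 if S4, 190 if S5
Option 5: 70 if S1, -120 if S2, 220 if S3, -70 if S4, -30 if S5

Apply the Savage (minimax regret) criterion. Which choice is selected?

Option 4

Column bests: S1=70, S2=220, S3=280, S4=230, S5=200.
Option 1 regrets: 170, 100, 360, 0, 0 → max 360
Option 2 regrets: 100, 290, 170, 320, 120 → max 320
Option 3 regrets: 40, 310, 0, 290, 270 → max 310
Option 4 regrets: 120, 0, 150, 150, 10 → max 150
Option 5 regrets: 0, 340, 60, 300, 230 → max 340
Smallest max regret = 150 → Option 4.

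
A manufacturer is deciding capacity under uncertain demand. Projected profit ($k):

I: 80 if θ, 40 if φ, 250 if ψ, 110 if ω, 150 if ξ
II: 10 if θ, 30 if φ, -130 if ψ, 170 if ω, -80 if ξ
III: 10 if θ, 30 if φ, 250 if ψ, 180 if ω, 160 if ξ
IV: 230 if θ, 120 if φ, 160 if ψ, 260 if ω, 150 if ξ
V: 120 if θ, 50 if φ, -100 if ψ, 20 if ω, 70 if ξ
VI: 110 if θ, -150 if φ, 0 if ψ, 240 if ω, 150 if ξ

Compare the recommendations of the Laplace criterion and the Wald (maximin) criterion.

Row averages: I=126, II=0, III=126, IV=184, V=32, VI=70
Highest average = 184 → IV.
Row minima: I=40, II=-130, III=10, IV=120, V=-100, VI=-150
Best worst-case = 120 → IV.

laplace → IV; maximin → IV (agree)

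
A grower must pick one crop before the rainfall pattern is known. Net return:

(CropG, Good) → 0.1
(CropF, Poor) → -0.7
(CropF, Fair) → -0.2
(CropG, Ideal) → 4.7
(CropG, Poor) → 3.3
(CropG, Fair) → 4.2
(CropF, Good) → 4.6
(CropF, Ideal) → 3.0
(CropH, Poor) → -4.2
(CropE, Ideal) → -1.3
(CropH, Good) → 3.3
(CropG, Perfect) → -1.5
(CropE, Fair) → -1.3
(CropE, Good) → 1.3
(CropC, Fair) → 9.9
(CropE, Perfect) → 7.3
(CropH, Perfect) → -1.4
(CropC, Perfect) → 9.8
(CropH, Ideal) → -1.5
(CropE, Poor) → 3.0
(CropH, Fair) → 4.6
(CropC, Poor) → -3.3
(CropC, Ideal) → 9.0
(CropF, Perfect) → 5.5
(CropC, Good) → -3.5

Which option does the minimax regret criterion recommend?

CropC

Column bests: Poor=3.3, Fair=9.9, Good=4.6, Ideal=9.0, Perfect=9.8.
CropG regrets: 0.0, 5.7, 4.5, 4.3, 11.3 → max 11.3
CropE regrets: 0.3, 11.2, 3.3, 10.3, 2.5 → max 11.2
CropF regrets: 4.0, 10.1, 0.0, 6.0, 4.3 → max 10.1
CropC regrets: 6.6, 0.0, 8.1, 0.0, 0.0 → max 8.1
CropH regrets: 7.5, 5.3, 1.3, 10.5, 11.2 → max 11.2
Smallest max regret = 8.1 → CropC.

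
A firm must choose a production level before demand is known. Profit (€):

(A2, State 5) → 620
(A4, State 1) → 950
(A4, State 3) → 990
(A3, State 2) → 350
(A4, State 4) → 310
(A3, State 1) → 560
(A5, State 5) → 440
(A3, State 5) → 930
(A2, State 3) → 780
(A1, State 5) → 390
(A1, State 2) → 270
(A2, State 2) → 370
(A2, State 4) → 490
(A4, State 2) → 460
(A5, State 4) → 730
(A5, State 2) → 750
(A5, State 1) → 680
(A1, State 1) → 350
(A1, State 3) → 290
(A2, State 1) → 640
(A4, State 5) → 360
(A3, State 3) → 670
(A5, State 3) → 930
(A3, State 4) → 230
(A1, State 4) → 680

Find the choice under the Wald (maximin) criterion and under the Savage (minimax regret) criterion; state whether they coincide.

maximin → A5; minimax regret → A2 (disagree)

Row minima: A1=270, A2=370, A3=230, A4=310, A5=440
Best worst-case = 440 → A5.
Column bests: State 1=950, State 2=750, State 3=990, State 4=730, State 5=930.
A1 regrets: 600, 480, 700, 50, 540 → max 700
A2 regrets: 310, 380, 210, 240, 310 → max 380
A3 regrets: 390, 400, 320, 500, 0 → max 500
A4 regrets: 0, 290, 0, 420, 570 → max 570
A5 regrets: 270, 0, 60, 0, 490 → max 490
Smallest max regret = 380 → A2.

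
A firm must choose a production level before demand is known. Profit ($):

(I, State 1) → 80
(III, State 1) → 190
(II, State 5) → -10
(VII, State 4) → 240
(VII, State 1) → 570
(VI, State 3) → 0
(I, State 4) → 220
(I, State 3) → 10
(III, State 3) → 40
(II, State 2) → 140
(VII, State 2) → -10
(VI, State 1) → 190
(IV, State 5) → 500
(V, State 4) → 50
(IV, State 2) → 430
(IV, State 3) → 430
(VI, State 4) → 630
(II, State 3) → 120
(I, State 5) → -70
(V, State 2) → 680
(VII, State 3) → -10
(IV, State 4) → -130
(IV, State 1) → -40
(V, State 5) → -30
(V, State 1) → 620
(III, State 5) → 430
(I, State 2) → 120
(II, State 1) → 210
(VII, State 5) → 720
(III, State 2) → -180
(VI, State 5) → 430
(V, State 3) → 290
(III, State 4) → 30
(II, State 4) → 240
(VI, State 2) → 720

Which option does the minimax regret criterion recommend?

Column bests: State 1=620, State 2=720, State 3=430, State 4=630, State 5=720.
I regrets: 540, 600, 420, 410, 790 → max 790
II regrets: 410, 580, 310, 390, 730 → max 730
III regrets: 430, 900, 390, 600, 290 → max 900
IV regrets: 660, 290, 0, 760, 220 → max 760
V regrets: 0, 40, 140, 580, 750 → max 750
VI regrets: 430, 0, 430, 0, 290 → max 430
VII regrets: 50, 730, 440, 390, 0 → max 730
Smallest max regret = 430 → VI.

VI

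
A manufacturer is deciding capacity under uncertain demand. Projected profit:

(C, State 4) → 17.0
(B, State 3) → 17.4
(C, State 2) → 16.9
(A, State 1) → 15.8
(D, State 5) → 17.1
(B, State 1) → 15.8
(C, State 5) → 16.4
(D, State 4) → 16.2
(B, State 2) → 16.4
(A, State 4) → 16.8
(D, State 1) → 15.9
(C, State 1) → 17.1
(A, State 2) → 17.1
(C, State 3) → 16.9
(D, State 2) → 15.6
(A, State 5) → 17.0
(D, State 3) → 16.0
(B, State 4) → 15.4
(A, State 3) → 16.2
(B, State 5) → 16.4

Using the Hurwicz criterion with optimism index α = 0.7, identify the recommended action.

C

A: 0.7·17.1 + 0.3·15.8 = 16.71
B: 0.7·17.4 + 0.3·15.4 = 16.8
C: 0.7·17.1 + 0.3·16.4 = 16.89
D: 0.7·17.1 + 0.3·15.6 = 16.65
Highest Hurwicz score = 16.89 → C.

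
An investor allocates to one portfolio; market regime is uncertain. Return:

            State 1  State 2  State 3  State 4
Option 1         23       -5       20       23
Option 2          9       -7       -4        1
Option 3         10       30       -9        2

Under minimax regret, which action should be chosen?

Column bests: State 1=23, State 2=30, State 3=20, State 4=23.
Option 1 regrets: 0, 35, 0, 0 → max 35
Option 2 regrets: 14, 37, 24, 22 → max 37
Option 3 regrets: 13, 0, 29, 21 → max 29
Smallest max regret = 29 → Option 3.

Option 3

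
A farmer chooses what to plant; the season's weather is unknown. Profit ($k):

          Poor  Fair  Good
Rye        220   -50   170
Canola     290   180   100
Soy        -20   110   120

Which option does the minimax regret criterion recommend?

Canola

Column bests: Poor=290, Fair=180, Good=170.
Rye regrets: 70, 230, 0 → max 230
Canola regrets: 0, 0, 70 → max 70
Soy regrets: 310, 70, 50 → max 310
Smallest max regret = 70 → Canola.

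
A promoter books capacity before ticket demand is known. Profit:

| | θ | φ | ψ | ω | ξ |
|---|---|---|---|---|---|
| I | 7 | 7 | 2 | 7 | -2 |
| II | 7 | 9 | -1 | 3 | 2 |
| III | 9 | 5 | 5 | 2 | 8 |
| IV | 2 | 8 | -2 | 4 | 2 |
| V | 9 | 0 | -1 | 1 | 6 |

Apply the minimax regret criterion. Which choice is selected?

Column bests: θ=9, φ=9, ψ=5, ω=7, ξ=8.
I regrets: 2, 2, 3, 0, 10 → max 10
II regrets: 2, 0, 6, 4, 6 → max 6
III regrets: 0, 4, 0, 5, 0 → max 5
IV regrets: 7, 1, 7, 3, 6 → max 7
V regrets: 0, 9, 6, 6, 2 → max 9
Smallest max regret = 5 → III.

III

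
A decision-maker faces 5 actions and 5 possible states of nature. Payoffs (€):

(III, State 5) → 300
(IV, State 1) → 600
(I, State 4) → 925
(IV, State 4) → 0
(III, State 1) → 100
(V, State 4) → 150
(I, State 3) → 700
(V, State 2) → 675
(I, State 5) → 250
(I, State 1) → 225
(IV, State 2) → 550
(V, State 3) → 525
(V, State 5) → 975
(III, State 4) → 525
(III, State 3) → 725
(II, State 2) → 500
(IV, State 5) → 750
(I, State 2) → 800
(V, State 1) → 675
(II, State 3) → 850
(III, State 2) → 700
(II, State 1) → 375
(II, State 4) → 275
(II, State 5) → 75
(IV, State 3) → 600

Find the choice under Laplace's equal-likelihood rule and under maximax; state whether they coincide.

Row averages: I=580, II=415, III=470, IV=500, V=600
Highest average = 600 → V.
Row maxima: I=925, II=850, III=725, IV=750, V=975
Best best-case = 975 → V.

laplace → V; maximax → V (agree)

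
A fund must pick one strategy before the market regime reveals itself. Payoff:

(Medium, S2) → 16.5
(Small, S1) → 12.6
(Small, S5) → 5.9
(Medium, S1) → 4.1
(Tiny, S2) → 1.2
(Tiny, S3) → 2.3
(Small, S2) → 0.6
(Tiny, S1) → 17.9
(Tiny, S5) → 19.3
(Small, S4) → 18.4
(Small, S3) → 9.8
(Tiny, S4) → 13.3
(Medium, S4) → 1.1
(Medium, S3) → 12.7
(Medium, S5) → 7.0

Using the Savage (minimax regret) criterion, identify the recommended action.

Column bests: S1=17.9, S2=16.5, S3=12.7, S4=18.4, S5=19.3.
Tiny regrets: 0.0, 15.3, 10.4, 5.1, 0.0 → max 15.3
Small regrets: 5.3, 15.9, 2.9, 0.0, 13.4 → max 15.9
Medium regrets: 13.8, 0.0, 0.0, 17.3, 12.3 → max 17.3
Smallest max regret = 15.3 → Tiny.

Tiny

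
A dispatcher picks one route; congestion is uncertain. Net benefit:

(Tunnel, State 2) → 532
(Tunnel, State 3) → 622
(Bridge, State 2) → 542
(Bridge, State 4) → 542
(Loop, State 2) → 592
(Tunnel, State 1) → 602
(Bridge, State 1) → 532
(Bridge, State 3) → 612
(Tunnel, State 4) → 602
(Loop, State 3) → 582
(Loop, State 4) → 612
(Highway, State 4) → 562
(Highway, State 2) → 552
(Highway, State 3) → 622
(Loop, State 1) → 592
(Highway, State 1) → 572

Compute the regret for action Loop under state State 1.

Best payoff under State 1 is 602.
Regret = 602 − 592 = 10.

10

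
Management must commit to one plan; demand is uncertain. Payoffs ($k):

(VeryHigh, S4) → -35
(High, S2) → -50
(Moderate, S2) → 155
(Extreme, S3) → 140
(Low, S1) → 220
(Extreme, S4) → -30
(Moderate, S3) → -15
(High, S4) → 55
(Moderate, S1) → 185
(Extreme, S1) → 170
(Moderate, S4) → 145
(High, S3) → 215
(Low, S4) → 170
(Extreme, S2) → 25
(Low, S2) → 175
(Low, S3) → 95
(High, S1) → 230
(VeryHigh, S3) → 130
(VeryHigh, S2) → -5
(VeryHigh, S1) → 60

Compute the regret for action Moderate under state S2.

20

Best payoff under S2 is 175.
Regret = 175 − 155 = 20.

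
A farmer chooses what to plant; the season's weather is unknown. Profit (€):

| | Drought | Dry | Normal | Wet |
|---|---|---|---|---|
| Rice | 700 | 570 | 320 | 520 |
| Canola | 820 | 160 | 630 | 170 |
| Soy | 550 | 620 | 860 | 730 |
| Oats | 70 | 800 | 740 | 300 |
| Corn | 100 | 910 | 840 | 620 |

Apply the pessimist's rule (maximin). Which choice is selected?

Row minima: Rice=320, Canola=160, Soy=550, Oats=70, Corn=100
Best worst-case = 550 → Soy.

Soy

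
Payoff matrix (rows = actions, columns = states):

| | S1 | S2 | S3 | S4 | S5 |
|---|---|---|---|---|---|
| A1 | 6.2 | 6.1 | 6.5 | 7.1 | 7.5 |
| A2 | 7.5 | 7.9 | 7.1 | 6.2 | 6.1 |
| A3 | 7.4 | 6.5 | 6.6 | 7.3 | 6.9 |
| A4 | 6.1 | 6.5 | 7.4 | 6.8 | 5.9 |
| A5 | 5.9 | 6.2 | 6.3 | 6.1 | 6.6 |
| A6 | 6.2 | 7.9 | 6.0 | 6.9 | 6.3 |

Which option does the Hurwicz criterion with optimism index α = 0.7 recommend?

A2

A1: 0.7·7.5 + 0.3·6.1 = 7.08
A2: 0.7·7.9 + 0.3·6.1 = 7.36
A3: 0.7·7.4 + 0.3·6.5 = 7.13
A4: 0.7·7.4 + 0.3·5.9 = 6.95
A5: 0.7·6.6 + 0.3·5.9 = 6.39
A6: 0.7·7.9 + 0.3·6.0 = 7.33
Highest Hurwicz score = 7.36 → A2.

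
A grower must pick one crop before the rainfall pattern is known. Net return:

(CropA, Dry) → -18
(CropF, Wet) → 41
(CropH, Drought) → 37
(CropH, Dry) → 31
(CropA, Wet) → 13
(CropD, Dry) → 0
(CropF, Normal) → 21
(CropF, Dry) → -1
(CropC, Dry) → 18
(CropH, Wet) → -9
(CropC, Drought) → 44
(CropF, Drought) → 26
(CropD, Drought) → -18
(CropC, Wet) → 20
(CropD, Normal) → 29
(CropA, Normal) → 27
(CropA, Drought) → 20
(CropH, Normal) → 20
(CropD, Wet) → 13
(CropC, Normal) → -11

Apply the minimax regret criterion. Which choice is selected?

Column bests: Drought=44, Dry=31, Normal=29, Wet=41.
CropF regrets: 18, 32, 8, 0 → max 32
CropC regrets: 0, 13, 40, 21 → max 40
CropD regrets: 62, 31, 0, 28 → max 62
CropH regrets: 7, 0, 9, 50 → max 50
CropA regrets: 24, 49, 2, 28 → max 49
Smallest max regret = 32 → CropF.

CropF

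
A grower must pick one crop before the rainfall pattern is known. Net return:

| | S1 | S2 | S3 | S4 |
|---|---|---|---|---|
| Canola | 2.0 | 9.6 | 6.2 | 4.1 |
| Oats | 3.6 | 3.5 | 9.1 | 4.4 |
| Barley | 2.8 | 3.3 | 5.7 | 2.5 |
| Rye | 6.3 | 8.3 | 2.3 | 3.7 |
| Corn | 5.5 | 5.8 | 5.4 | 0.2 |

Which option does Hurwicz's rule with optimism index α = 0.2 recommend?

Canola: 0.2·9.6 + 0.8·2.0 = 3.52
Oats: 0.2·9.1 + 0.8·3.5 = 4.62
Barley: 0.2·5.7 + 0.8·2.5 = 3.14
Rye: 0.2·8.3 + 0.8·2.3 = 3.5
Corn: 0.2·5.8 + 0.8·0.2 = 1.32
Highest Hurwicz score = 4.62 → Oats.

Oats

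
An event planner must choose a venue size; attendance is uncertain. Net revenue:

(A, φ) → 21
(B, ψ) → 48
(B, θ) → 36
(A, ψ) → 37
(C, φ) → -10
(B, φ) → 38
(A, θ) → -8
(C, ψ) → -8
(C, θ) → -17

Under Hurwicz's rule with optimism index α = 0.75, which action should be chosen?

B

A: 0.75·37 + 0.25·(-8) = 25.75
B: 0.75·48 + 0.25·36 = 45
C: 0.75·(-8) + 0.25·(-17) = -10.25
Highest Hurwicz score = 45 → B.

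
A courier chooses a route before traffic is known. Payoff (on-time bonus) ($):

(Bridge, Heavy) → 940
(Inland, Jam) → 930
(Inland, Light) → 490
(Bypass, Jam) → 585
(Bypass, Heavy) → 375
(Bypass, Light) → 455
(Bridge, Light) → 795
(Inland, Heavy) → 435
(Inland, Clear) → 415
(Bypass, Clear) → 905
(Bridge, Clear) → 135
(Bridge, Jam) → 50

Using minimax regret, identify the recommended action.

Inland

Column bests: Clear=905, Light=795, Heavy=940, Jam=930.
Bridge regrets: 770, 0, 0, 880 → max 880
Inland regrets: 490, 305, 505, 0 → max 505
Bypass regrets: 0, 340, 565, 345 → max 565
Smallest max regret = 505 → Inland.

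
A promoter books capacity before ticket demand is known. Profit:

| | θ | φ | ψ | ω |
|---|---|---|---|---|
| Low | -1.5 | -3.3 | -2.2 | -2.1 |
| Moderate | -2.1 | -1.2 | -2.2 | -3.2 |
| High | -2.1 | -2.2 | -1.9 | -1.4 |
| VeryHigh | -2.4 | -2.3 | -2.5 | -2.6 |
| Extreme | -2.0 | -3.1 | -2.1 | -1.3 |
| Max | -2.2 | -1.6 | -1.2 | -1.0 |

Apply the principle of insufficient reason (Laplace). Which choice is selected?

Max

Row averages: Low=-2.275, Moderate=-2.175, High=-1.9, VeryHigh=-2.45, Extreme=-2.125, Max=-1.5
Highest average = -1.5 → Max.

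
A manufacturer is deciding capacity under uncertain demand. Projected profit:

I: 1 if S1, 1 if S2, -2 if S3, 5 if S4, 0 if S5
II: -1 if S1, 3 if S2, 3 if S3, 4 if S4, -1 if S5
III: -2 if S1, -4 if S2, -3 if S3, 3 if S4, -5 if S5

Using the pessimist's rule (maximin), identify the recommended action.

II

Row minima: I=-2, II=-1, III=-5
Best worst-case = -1 → II.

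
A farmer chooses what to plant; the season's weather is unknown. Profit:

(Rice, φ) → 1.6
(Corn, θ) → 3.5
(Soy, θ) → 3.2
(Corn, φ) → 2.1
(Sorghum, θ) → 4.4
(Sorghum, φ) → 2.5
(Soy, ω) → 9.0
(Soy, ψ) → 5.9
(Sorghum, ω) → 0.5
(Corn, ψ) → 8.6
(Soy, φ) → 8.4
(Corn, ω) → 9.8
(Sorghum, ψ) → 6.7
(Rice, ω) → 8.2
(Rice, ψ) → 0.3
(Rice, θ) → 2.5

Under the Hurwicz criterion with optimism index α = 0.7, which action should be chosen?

Corn

Soy: 0.7·9.0 + 0.3·3.2 = 7.26
Sorghum: 0.7·6.7 + 0.3·0.5 = 4.84
Corn: 0.7·9.8 + 0.3·2.1 = 7.49
Rice: 0.7·8.2 + 0.3·0.3 = 5.83
Highest Hurwicz score = 7.49 → Corn.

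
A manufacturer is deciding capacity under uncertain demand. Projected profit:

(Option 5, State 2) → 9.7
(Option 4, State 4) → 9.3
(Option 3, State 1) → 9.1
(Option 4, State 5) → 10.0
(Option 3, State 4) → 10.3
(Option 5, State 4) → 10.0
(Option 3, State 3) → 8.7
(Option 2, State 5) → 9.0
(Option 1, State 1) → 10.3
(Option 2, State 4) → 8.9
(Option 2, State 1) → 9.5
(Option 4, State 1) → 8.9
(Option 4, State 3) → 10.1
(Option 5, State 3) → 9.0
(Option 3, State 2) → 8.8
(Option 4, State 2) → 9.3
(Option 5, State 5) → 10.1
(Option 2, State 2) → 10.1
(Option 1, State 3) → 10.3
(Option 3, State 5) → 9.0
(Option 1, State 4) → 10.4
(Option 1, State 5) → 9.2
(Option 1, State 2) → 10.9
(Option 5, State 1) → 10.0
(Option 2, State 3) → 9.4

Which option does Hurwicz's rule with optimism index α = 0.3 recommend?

Option 1: 0.3·10.9 + 0.7·9.2 = 9.71
Option 2: 0.3·10.1 + 0.7·8.9 = 9.26
Option 3: 0.3·10.3 + 0.7·8.7 = 9.18
Option 4: 0.3·10.1 + 0.7·8.9 = 9.26
Option 5: 0.3·10.1 + 0.7·9.0 = 9.33
Highest Hurwicz score = 9.71 → Option 1.

Option 1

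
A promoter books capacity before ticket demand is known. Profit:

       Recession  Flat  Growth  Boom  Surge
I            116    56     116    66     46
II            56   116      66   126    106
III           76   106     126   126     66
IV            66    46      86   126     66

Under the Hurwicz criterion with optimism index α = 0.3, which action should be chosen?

III

I: 0.3·116 + 0.7·46 = 67
II: 0.3·126 + 0.7·56 = 77
III: 0.3·126 + 0.7·66 = 84
IV: 0.3·126 + 0.7·46 = 70
Highest Hurwicz score = 84 → III.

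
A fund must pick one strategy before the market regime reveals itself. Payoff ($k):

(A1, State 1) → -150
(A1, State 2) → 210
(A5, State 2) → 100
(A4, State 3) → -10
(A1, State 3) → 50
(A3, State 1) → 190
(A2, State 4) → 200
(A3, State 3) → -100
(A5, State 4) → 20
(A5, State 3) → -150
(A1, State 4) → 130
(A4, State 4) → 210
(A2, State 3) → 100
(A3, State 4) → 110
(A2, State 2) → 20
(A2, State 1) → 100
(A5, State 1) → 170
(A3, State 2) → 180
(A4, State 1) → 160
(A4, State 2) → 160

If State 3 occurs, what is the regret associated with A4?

Best payoff under State 3 is 100.
Regret = 100 − (-10) = 110.

110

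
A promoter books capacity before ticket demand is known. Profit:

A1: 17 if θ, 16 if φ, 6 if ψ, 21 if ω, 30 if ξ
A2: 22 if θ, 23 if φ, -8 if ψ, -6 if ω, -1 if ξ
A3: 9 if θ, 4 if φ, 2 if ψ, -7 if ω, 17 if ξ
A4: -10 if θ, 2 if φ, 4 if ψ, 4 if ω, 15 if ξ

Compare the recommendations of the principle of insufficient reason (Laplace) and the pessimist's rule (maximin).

laplace → A1; maximin → A1 (agree)

Row averages: A1=18, A2=6, A3=5, A4=3
Highest average = 18 → A1.
Row minima: A1=6, A2=-8, A3=-7, A4=-10
Best worst-case = 6 → A1.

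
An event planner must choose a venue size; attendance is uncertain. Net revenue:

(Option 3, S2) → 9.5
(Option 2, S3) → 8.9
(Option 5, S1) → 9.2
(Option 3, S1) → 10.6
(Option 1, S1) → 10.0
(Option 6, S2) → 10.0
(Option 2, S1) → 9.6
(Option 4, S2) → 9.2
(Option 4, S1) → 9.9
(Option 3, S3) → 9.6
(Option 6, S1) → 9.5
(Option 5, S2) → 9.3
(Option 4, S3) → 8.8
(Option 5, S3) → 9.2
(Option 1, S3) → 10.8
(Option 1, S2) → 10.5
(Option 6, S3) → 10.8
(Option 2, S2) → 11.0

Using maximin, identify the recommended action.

Option 1

Row minima: Option 1=10.0, Option 2=8.9, Option 3=9.5, Option 4=8.8, Option 5=9.2, Option 6=9.5
Best worst-case = 10.0 → Option 1.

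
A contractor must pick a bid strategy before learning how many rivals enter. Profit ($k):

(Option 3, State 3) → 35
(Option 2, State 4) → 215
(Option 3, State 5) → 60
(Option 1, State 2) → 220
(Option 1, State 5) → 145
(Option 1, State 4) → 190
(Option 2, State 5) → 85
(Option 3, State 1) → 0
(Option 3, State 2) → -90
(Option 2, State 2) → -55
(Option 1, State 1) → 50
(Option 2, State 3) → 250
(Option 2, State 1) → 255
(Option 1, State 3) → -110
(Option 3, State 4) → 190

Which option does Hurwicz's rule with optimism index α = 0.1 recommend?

Option 1: 0.1·220 + 0.9·(-110) = -77
Option 2: 0.1·255 + 0.9·(-55) = -24
Option 3: 0.1·190 + 0.9·(-90) = -62
Highest Hurwicz score = -24 → Option 2.

Option 2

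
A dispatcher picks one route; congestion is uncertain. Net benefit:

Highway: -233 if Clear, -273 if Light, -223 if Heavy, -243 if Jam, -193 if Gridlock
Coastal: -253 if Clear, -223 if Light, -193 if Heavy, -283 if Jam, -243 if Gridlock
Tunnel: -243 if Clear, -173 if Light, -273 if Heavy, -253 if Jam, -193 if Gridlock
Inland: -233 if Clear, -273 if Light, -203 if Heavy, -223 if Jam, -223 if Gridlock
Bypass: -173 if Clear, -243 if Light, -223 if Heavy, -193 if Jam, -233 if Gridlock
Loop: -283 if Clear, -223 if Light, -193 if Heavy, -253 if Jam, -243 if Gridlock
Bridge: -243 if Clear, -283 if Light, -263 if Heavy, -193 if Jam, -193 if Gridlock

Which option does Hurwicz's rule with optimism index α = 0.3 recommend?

Highway: 0.3·(-193) + 0.7·(-273) = -249
Coastal: 0.3·(-193) + 0.7·(-283) = -256
Tunnel: 0.3·(-173) + 0.7·(-273) = -243
Inland: 0.3·(-203) + 0.7·(-273) = -252
Bypass: 0.3·(-173) + 0.7·(-243) = -222
Loop: 0.3·(-193) + 0.7·(-283) = -256
Bridge: 0.3·(-193) + 0.7·(-283) = -256
Highest Hurwicz score = -222 → Bypass.

Bypass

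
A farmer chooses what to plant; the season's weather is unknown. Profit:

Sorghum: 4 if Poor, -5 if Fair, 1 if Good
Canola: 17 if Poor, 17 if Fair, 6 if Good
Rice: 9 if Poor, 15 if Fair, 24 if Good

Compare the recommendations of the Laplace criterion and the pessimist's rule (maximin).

Row averages: Sorghum=0, Canola=40/3, Rice=16
Highest average = 16 → Rice.
Row minima: Sorghum=-5, Canola=6, Rice=9
Best worst-case = 9 → Rice.

laplace → Rice; maximin → Rice (agree)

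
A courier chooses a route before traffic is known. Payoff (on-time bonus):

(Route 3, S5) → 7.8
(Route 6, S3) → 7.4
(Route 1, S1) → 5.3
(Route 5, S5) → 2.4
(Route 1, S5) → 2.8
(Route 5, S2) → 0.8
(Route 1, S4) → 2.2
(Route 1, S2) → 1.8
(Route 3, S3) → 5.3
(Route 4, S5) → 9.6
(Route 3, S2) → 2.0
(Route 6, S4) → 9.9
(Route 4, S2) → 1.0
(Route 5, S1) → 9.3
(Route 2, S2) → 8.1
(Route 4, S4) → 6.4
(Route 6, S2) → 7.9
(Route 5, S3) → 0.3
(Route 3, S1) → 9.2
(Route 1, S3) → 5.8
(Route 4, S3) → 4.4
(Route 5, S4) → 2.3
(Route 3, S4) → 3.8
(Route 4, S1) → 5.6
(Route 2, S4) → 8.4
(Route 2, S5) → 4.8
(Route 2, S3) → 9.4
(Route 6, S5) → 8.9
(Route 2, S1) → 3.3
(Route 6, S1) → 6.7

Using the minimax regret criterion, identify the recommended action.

Column bests: S1=9.3, S2=8.1, S3=9.4, S4=9.9, S5=9.6.
Route 1 regrets: 4.0, 6.3, 3.6, 7.7, 6.8 → max 7.7
Route 2 regrets: 6.0, 0.0, 0.0, 1.5, 4.8 → max 6.0
Route 3 regrets: 0.1, 6.1, 4.1, 6.1, 1.8 → max 6.1
Route 4 regrets: 3.7, 7.1, 5.0, 3.5, 0.0 → max 7.1
Route 5 regrets: 0.0, 7.3, 9.1, 7.6, 7.2 → max 9.1
Route 6 regrets: 2.6, 0.2, 2.0, 0.0, 0.7 → max 2.6
Smallest max regret = 2.6 → Route 6.

Route 6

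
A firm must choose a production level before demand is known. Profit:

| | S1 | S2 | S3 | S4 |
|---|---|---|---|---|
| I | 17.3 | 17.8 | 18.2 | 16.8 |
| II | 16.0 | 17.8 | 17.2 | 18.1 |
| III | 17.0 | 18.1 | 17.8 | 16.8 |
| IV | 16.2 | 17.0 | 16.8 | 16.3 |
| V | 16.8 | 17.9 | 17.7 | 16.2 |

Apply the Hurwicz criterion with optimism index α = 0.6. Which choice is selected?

I

I: 0.6·18.2 + 0.4·16.8 = 17.64
II: 0.6·18.1 + 0.4·16.0 = 17.26
III: 0.6·18.1 + 0.4·16.8 = 17.58
IV: 0.6·17.0 + 0.4·16.2 = 16.68
V: 0.6·17.9 + 0.4·16.2 = 17.22
Highest Hurwicz score = 17.64 → I.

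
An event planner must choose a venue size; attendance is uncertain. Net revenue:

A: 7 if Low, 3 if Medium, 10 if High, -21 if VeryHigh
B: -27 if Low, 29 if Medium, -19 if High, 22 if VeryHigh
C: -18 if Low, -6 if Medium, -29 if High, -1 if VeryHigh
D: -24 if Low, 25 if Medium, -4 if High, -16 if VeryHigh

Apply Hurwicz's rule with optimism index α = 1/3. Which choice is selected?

A: 1/3·10 + 2/3·(-21) = -32/3
B: 1/3·29 + 2/3·(-27) = -25/3
C: 1/3·(-1) + 2/3·(-29) = -59/3
D: 1/3·25 + 2/3·(-24) = -23/3
Highest Hurwicz score = -23/3 → D.

D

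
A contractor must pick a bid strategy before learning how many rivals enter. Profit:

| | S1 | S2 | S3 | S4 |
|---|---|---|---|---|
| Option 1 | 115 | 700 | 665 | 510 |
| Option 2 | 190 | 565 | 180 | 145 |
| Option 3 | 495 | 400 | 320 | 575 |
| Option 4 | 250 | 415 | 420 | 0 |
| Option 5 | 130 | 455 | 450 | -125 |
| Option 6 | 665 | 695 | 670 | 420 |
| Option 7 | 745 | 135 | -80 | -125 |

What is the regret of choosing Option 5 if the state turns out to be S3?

Best payoff under S3 is 670.
Regret = 670 − 450 = 220.

220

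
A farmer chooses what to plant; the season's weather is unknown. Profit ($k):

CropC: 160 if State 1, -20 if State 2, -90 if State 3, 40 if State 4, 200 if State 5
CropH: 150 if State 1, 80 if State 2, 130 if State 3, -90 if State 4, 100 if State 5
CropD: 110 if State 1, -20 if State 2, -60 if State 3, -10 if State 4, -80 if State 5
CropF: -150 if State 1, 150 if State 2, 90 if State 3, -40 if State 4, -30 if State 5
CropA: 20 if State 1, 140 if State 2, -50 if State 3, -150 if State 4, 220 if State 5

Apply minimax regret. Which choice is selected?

Column bests: State 1=160, State 2=150, State 3=130, State 4=40, State 5=220.
CropC regrets: 0, 170, 220, 0, 20 → max 220
CropH regrets: 10, 70, 0, 130, 120 → max 130
CropD regrets: 50, 170, 190, 50, 300 → max 300
CropF regrets: 310, 0, 40, 80, 250 → max 310
CropA regrets: 140, 10, 180, 190, 0 → max 190
Smallest max regret = 130 → CropH.

CropH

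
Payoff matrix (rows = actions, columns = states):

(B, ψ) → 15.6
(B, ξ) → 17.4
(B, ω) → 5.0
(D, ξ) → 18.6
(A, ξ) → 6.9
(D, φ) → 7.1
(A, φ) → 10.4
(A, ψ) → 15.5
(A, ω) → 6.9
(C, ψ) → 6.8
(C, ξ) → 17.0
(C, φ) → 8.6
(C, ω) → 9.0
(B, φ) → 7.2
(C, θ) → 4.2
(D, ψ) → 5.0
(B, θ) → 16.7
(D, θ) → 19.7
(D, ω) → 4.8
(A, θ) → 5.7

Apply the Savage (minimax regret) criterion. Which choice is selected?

B

Column bests: θ=19.7, φ=10.4, ψ=15.6, ω=9.0, ξ=18.6.
A regrets: 14.0, 0.0, 0.1, 2.1, 11.7 → max 14.0
B regrets: 3.0, 3.2, 0.0, 4.0, 1.2 → max 4.0
C regrets: 15.5, 1.8, 8.8, 0.0, 1.6 → max 15.5
D regrets: 0.0, 3.3, 10.6, 4.2, 0.0 → max 10.6
Smallest max regret = 4.0 → B.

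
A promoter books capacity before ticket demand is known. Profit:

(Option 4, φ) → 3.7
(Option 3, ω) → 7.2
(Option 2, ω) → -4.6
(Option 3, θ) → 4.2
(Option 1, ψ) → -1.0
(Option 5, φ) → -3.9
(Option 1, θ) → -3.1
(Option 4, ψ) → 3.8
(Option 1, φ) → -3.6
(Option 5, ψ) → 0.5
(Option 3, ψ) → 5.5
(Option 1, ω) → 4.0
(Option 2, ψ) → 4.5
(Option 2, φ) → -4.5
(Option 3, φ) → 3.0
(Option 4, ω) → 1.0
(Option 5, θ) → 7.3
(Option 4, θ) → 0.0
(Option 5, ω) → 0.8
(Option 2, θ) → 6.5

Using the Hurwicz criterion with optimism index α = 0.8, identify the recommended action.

Option 1: 0.8·4.0 + 0.2·(-3.6) = 2.48
Option 2: 0.8·6.5 + 0.2·(-4.6) = 4.28
Option 3: 0.8·7.2 + 0.2·3.0 = 6.36
Option 4: 0.8·3.8 + 0.2·0.0 = 3.04
Option 5: 0.8·7.3 + 0.2·(-3.9) = 5.06
Highest Hurwicz score = 6.36 → Option 3.

Option 3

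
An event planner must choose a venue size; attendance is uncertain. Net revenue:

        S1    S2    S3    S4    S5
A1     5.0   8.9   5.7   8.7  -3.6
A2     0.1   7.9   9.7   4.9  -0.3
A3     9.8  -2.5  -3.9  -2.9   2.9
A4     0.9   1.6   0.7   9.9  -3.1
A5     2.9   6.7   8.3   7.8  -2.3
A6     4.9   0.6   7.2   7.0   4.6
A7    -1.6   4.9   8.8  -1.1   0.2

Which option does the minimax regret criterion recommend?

Column bests: S1=9.8, S2=8.9, S3=9.7, S4=9.9, S5=4.6.
A1 regrets: 4.8, 0.0, 4.0, 1.2, 8.2 → max 8.2
A2 regrets: 9.7, 1.0, 0.0, 5.0, 4.9 → max 9.7
A3 regrets: 0.0, 11.4, 13.6, 12.8, 1.7 → max 13.6
A4 regrets: 8.9, 7.3, 9.0, 0.0, 7.7 → max 9.0
A5 regrets: 6.9, 2.2, 1.4, 2.1, 6.9 → max 6.9
A6 regrets: 4.9, 8.3, 2.5, 2.9, 0.0 → max 8.3
A7 regrets: 11.4, 4.0, 0.9, 11.0, 4.4 → max 11.4
Smallest max regret = 6.9 → A5.

A5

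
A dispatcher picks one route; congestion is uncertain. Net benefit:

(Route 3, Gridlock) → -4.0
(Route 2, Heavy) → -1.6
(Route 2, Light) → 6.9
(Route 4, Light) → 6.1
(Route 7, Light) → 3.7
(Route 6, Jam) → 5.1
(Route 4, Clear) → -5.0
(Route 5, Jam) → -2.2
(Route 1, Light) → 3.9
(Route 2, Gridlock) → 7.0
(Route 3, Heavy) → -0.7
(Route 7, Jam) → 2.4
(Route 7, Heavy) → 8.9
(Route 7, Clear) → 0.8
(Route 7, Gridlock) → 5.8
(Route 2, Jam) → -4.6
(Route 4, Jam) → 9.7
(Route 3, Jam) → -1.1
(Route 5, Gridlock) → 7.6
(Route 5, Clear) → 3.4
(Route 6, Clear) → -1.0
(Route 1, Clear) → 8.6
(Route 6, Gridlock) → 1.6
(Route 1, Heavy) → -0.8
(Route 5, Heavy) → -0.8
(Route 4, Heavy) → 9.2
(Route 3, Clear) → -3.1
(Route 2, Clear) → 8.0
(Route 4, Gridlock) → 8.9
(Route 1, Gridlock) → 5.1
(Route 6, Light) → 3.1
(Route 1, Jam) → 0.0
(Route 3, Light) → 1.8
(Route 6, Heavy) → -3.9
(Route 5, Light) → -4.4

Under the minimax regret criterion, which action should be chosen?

Column bests: Clear=8.6, Light=6.9, Heavy=9.2, Jam=9.7, Gridlock=8.9.
Route 1 regrets: 0.0, 3.0, 10.0, 9.7, 3.8 → max 10.0
Route 2 regrets: 0.6, 0.0, 10.8, 14.3, 1.9 → max 14.3
Route 3 regrets: 11.7, 5.1, 9.9, 10.8, 12.9 → max 12.9
Route 4 regrets: 13.6, 0.8, 0.0, 0.0, 0.0 → max 13.6
Route 5 regrets: 5.2, 11.3, 10.0, 11.9, 1.3 → max 11.9
Route 6 regrets: 9.6, 3.8, 13.1, 4.6, 7.3 → max 13.1
Route 7 regrets: 7.8, 3.2, 0.3, 7.3, 3.1 → max 7.8
Smallest max regret = 7.8 → Route 7.

Route 7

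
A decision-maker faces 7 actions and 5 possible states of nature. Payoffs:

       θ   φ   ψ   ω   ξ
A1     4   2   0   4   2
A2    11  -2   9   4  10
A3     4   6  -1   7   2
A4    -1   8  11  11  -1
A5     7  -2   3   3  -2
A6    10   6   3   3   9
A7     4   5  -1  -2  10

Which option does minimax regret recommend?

Column bests: θ=11, φ=8, ψ=11, ω=11, ξ=10.
A1 regrets: 7, 6, 11, 7, 8 → max 11
A2 regrets: 0, 10, 2, 7, 0 → max 10
A3 regrets: 7, 2, 12, 4, 8 → max 12
A4 regrets: 12, 0, 0, 0, 11 → max 12
A5 regrets: 4, 10, 8, 8, 12 → max 12
A6 regrets: 1, 2, 8, 8, 1 → max 8
A7 regrets: 7, 3, 12, 13, 0 → max 13
Smallest max regret = 8 → A6.

A6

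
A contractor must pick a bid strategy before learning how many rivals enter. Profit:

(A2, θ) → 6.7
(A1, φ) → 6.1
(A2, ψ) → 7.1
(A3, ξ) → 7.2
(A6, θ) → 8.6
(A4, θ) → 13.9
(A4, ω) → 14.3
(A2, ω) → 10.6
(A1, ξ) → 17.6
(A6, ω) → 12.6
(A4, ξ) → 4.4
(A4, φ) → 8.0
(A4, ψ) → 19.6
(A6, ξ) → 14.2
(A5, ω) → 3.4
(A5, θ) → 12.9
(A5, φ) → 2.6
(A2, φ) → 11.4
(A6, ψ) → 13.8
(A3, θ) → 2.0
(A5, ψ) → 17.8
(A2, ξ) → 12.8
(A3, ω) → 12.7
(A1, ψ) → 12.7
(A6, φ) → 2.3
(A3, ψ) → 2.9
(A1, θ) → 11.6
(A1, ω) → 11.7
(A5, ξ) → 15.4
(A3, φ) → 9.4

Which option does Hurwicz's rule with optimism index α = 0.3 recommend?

A1

A1: 0.3·17.6 + 0.7·6.1 = 9.55
A2: 0.3·12.8 + 0.7·6.7 = 8.53
A3: 0.3·12.7 + 0.7·2.0 = 5.21
A4: 0.3·19.6 + 0.7·4.4 = 8.96
A5: 0.3·17.8 + 0.7·2.6 = 7.16
A6: 0.3·14.2 + 0.7·2.3 = 5.87
Highest Hurwicz score = 9.55 → A1.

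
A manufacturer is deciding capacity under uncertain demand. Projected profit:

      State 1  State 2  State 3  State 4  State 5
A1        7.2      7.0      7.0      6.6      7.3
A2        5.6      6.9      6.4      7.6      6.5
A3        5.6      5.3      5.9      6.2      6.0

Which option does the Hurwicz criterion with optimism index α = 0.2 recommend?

A1: 0.2·7.3 + 0.8·6.6 = 6.74
A2: 0.2·7.6 + 0.8·5.6 = 6
A3: 0.2·6.2 + 0.8·5.3 = 5.48
Highest Hurwicz score = 6.74 → A1.

A1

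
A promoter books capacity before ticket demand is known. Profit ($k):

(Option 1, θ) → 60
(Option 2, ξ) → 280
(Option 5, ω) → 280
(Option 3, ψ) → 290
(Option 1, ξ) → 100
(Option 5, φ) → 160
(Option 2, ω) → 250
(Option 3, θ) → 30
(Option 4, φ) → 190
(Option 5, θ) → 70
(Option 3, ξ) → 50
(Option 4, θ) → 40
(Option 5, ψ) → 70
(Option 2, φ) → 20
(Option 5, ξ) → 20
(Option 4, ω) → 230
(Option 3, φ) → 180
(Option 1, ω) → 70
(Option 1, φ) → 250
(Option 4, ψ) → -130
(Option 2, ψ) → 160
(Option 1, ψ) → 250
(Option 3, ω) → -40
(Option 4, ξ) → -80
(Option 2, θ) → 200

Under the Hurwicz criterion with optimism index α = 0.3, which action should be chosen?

Option 1

Option 1: 0.3·250 + 0.7·60 = 117
Option 2: 0.3·280 + 0.7·20 = 98
Option 3: 0.3·290 + 0.7·(-40) = 59
Option 4: 0.3·230 + 0.7·(-130) = -22
Option 5: 0.3·280 + 0.7·20 = 98
Highest Hurwicz score = 117 → Option 1.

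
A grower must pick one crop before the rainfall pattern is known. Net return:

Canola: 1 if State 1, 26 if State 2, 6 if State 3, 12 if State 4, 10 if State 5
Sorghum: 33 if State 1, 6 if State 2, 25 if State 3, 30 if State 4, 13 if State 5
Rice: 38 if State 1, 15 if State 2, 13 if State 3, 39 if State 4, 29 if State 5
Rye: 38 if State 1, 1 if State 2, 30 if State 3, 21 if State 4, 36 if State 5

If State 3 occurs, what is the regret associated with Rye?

0

Best payoff under State 3 is 30.
Regret = 30 − 30 = 0.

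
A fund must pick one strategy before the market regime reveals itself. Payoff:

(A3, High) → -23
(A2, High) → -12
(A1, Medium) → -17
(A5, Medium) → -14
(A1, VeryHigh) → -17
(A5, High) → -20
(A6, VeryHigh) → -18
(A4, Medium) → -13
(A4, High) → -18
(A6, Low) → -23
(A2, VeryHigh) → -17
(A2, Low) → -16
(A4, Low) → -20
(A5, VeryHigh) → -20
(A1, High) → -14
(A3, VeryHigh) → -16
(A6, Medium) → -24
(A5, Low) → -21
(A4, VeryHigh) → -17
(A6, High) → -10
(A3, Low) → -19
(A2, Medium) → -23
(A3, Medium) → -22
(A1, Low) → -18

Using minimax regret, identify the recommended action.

A1

Column bests: Low=-16, Medium=-13, High=-10, VeryHigh=-16.
A1 regrets: 2, 4, 4, 1 → max 4
A2 regrets: 0, 10, 2, 1 → max 10
A3 regrets: 3, 9, 13, 0 → max 13
A4 regrets: 4, 0, 8, 1 → max 8
A5 regrets: 5, 1, 10, 4 → max 10
A6 regrets: 7, 11, 0, 2 → max 11
Smallest max regret = 4 → A1.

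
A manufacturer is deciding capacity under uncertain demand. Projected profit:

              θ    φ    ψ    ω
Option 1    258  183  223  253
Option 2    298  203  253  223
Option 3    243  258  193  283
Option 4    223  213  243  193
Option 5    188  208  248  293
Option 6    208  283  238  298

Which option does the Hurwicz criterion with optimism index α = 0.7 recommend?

Option 6

Option 1: 0.7·258 + 0.3·183 = 235.5
Option 2: 0.7·298 + 0.3·203 = 269.5
Option 3: 0.7·283 + 0.3·193 = 256
Option 4: 0.7·243 + 0.3·193 = 228
Option 5: 0.7·293 + 0.3·188 = 261.5
Option 6: 0.7·298 + 0.3·208 = 271
Highest Hurwicz score = 271 → Option 6.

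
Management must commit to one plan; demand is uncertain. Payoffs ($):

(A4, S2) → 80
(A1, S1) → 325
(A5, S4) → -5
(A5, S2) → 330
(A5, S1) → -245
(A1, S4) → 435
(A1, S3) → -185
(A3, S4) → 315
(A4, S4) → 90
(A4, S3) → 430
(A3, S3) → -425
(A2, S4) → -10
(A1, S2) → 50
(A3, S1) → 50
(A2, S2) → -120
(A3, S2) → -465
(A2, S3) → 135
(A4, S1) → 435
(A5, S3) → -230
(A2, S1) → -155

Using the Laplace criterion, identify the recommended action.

A4

Row averages: A1=156.25, A2=-37.5, A3=-131.25, A4=258.75, A5=-37.5
Highest average = 258.75 → A4.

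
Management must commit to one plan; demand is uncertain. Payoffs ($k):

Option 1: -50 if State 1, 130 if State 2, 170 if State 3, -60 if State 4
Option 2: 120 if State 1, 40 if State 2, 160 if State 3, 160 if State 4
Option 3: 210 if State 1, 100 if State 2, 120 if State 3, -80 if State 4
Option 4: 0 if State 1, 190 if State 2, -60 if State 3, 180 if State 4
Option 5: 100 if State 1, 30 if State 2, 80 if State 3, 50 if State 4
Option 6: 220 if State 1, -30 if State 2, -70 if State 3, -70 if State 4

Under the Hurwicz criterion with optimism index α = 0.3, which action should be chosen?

Option 2

Option 1: 0.3·170 + 0.7·(-60) = 9
Option 2: 0.3·160 + 0.7·40 = 76
Option 3: 0.3·210 + 0.7·(-80) = 7
Option 4: 0.3·190 + 0.7·(-60) = 15
Option 5: 0.3·100 + 0.7·30 = 51
Option 6: 0.3·220 + 0.7·(-70) = 17
Highest Hurwicz score = 76 → Option 2.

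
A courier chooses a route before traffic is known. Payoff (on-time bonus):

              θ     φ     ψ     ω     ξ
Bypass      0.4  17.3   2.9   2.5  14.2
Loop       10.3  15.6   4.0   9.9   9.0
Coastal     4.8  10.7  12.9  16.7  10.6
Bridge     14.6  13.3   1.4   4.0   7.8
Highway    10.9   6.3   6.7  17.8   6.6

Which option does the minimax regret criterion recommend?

Loop

Column bests: θ=14.6, φ=17.3, ψ=12.9, ω=17.8, ξ=14.2.
Bypass regrets: 14.2, 0.0, 10.0, 15.3, 0.0 → max 15.3
Loop regrets: 4.3, 1.7, 8.9, 7.9, 5.2 → max 8.9
Coastal regrets: 9.8, 6.6, 0.0, 1.1, 3.6 → max 9.8
Bridge regrets: 0.0, 4.0, 11.5, 13.8, 6.4 → max 13.8
Highway regrets: 3.7, 11.0, 6.2, 0.0, 7.6 → max 11.0
Smallest max regret = 8.9 → Loop.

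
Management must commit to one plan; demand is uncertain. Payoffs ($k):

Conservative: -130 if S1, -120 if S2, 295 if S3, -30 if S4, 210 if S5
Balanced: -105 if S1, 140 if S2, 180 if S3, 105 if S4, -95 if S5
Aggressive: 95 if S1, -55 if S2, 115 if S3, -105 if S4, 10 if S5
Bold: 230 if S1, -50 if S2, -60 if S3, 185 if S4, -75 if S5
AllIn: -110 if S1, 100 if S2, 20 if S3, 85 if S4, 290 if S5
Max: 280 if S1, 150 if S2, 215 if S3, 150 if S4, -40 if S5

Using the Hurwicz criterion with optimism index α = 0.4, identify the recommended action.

Conservative: 0.4·295 + 0.6·(-130) = 40
Balanced: 0.4·180 + 0.6·(-105) = 9
Aggressive: 0.4·115 + 0.6·(-105) = -17
Bold: 0.4·230 + 0.6·(-75) = 47
AllIn: 0.4·290 + 0.6·(-110) = 50
Max: 0.4·280 + 0.6·(-40) = 88
Highest Hurwicz score = 88 → Max.

Max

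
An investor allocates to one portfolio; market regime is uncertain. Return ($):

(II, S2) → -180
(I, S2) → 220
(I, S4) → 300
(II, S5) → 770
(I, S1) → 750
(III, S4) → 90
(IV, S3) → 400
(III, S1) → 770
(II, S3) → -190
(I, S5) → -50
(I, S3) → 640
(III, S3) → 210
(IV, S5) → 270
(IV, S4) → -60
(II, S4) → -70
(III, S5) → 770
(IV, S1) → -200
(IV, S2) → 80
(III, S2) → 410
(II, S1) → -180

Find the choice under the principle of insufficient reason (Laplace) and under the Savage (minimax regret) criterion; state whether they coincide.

laplace → III; minimax regret → III (agree)

Row averages: I=372, II=30, III=450, IV=98
Highest average = 450 → III.
Column bests: S1=770, S2=410, S3=640, S4=300, S5=770.
I regrets: 20, 190, 0, 0, 820 → max 820
II regrets: 950, 590, 830, 370, 0 → max 950
III regrets: 0, 0, 430, 210, 0 → max 430
IV regrets: 970, 330, 240, 360, 500 → max 970
Smallest max regret = 430 → III.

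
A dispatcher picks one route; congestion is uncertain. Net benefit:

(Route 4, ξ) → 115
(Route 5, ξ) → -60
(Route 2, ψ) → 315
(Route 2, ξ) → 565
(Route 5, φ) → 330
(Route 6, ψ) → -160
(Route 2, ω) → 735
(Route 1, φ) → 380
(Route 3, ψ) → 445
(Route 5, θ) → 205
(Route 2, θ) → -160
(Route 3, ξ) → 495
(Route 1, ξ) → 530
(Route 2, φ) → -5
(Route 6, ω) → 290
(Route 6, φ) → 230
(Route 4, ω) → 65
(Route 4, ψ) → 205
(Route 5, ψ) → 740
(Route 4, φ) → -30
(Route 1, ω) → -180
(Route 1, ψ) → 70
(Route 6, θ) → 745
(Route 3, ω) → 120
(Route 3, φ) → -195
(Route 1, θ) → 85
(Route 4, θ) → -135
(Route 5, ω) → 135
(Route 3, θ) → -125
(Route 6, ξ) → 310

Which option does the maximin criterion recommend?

Route 5

Row minima: Route 1=-180, Route 2=-160, Route 3=-195, Route 4=-135, Route 5=-60, Route 6=-160
Best worst-case = -60 → Route 5.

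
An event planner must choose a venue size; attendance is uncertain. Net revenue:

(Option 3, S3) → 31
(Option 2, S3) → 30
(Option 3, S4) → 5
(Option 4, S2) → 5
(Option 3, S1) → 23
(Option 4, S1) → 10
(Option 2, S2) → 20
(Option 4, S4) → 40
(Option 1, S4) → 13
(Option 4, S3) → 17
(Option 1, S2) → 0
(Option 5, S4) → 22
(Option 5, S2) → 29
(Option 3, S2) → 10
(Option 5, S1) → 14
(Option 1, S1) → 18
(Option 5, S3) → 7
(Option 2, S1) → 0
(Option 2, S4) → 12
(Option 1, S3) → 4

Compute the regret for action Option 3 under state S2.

Best payoff under S2 is 29.
Regret = 29 − 10 = 19.

19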